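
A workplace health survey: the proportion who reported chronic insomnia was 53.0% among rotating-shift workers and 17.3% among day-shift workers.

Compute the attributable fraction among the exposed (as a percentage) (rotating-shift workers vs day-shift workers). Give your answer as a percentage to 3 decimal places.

AR% = (0.5300 − 0.1730) / 0.5300 = 0.6736 → 67.358%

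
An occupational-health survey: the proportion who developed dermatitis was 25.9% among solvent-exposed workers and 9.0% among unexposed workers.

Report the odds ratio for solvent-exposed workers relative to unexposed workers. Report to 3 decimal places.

3.534

odds, solvent-exposed workers = 0.2590/0.7410 = 0.3495
odds, unexposed workers = 0.0900/0.9100 = 0.0989
OR = 0.3495 / 0.0989 = 3.534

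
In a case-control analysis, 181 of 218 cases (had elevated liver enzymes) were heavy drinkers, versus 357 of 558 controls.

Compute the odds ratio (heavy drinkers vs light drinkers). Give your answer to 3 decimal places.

OR = (181 × 201) / (357 × 37) = 36381/13209 ≈ 2.754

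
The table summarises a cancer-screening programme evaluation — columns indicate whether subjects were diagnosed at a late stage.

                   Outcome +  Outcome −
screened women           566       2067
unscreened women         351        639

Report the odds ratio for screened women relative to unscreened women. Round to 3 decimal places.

OR = (566 × 639) / (2067 × 351) = 361674/725517 ≈ 0.499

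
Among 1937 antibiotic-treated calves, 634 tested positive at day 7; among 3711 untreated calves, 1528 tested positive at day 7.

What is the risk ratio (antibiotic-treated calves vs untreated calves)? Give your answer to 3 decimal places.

risk, antibiotic-treated calves = 634/1937 = 0.3273
risk, untreated calves = 1528/3711 = 0.4117
RR = 0.3273 / 0.4117 = 0.795

0.795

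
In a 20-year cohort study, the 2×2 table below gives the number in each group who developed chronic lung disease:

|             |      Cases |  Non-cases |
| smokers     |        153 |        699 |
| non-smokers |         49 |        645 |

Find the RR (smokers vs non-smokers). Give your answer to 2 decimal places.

RR = 2.54

risk, smokers = 153/852 = 0.1796
risk, non-smokers = 49/694 = 0.0706
RR = 0.1796 / 0.0706 = 2.54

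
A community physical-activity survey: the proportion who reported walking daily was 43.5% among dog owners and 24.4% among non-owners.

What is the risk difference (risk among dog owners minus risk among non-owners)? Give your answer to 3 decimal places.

risk difference = 0.4350 − 0.2440 = 0.191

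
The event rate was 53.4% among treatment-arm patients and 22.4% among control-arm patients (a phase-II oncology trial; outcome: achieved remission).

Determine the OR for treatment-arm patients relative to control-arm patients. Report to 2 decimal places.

3.97

odds, treatment-arm patients = 0.5340/0.4660 = 1.1459
odds, control-arm patients = 0.2240/0.7760 = 0.2887
OR = 1.1459 / 0.2887 = 3.97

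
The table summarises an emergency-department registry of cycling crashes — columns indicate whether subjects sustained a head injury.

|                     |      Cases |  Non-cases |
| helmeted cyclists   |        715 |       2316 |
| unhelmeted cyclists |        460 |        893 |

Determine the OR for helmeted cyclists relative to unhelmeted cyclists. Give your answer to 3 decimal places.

OR = (715 × 893) / (2316 × 460) = 638495/1065360 ≈ 0.599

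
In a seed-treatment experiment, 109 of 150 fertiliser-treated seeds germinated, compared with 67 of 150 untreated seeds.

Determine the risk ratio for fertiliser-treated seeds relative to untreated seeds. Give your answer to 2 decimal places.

risk, fertiliser-treated seeds = 109/150 = 0.7267
risk, untreated seeds = 67/150 = 0.4467
RR = 0.7267 / 0.4467 = 1.63

1.63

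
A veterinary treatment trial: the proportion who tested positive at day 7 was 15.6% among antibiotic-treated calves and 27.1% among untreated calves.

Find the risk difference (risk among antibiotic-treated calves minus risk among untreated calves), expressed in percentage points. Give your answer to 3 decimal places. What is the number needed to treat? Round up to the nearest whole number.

risk difference = 0.1560 − 0.2710 = -0.1150 → -11.500 percentage points
absolute risk difference = 0.115000
1 / 0.115000 = 8.696 → round up → 9

RD = -11.500; NNT = 9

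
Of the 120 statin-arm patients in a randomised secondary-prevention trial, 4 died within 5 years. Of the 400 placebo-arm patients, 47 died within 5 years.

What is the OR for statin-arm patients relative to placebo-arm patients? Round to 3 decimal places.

OR = (4 × 353) / (116 × 47) = 1412/5452 ≈ 0.259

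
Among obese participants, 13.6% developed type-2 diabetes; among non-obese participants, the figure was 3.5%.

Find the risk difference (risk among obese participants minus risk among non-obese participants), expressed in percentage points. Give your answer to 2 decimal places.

risk difference = 0.13600 − 0.03500 = 0.10100 → 10.10 percentage points

RD = 10.10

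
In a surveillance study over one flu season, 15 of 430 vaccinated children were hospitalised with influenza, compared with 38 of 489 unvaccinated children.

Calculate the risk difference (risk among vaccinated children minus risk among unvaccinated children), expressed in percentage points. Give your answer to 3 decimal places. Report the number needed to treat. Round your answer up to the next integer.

RD = -4.283; NNT = 24

risk, vaccinated children = 15/430 = 0.03488
risk, unvaccinated children = 38/489 = 0.07771
risk difference = 0.03488 − 0.07771 = -0.04283 → -4.283 percentage points
absolute risk difference = 0.042826
1 / 0.042826 = 23.350 → round up → 24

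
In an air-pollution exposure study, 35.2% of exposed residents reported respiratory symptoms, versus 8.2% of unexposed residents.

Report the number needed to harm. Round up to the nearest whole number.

NNH: 4

absolute risk difference = 0.270000
1 / 0.270000 = 3.704 → round up → 4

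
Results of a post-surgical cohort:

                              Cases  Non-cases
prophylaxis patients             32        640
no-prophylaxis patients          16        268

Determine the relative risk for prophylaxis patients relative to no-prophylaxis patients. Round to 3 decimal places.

0.845

risk, prophylaxis patients = 32/672 = 0.04762
risk, no-prophylaxis patients = 16/284 = 0.05634
RR = 0.04762 / 0.05634 = 0.845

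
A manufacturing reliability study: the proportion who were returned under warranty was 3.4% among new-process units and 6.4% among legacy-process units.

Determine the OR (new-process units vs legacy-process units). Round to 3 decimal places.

0.515

odds, new-process units = 0.03400/0.96600 = 0.03520
odds, legacy-process units = 0.06400/0.93600 = 0.06838
OR = 0.03520 / 0.06838 = 0.515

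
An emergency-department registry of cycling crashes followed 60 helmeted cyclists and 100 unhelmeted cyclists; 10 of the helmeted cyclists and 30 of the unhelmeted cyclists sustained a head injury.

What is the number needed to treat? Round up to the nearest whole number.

8

risk, helmeted cyclists = 10/60 = 0.166667
risk, unhelmeted cyclists = 30/100 = 0.300000
absolute risk difference = 0.133333
1 / 0.133333 = 7.500 → round up → 8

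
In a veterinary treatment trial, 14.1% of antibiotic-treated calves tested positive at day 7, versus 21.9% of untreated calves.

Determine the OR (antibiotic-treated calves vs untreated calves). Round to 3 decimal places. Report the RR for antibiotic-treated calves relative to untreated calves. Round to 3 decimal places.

OR = 0.585; RR = 0.644

odds, antibiotic-treated calves = 0.1410/0.8590 = 0.1641
odds, untreated calves = 0.2190/0.7810 = 0.2804
OR = 0.1641 / 0.2804 = 0.585
RR = 0.1410 / 0.2190 = 0.644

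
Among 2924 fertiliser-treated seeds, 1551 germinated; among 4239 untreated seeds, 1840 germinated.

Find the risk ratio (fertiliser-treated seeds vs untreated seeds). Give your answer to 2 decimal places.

RR = 1.22

risk, fertiliser-treated seeds = 1551/2924 = 0.5304
risk, untreated seeds = 1840/4239 = 0.4341
RR = 0.5304 / 0.4341 = 1.22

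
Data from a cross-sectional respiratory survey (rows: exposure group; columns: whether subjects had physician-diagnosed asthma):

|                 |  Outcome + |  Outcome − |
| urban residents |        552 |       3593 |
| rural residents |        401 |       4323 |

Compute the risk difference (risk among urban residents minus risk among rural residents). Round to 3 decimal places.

RD = 0.048

risk, urban residents = 552/4145 = 0.1332
risk, rural residents = 401/4724 = 0.0849
risk difference = 0.1332 − 0.0849 = 0.048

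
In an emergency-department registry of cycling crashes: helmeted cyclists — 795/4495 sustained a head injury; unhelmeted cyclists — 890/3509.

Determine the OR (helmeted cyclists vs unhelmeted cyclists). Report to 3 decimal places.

OR = (795 × 2619) / (3700 × 890) = 2082105/3293000 ≈ 0.632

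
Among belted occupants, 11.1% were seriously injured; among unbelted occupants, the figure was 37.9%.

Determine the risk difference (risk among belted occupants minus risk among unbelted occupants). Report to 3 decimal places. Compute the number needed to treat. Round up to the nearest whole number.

RD = -0.268; NNT = 4

risk difference = 0.1110 − 0.3790 = -0.268
absolute risk difference = 0.268000
1 / 0.268000 = 3.731 → round up → 4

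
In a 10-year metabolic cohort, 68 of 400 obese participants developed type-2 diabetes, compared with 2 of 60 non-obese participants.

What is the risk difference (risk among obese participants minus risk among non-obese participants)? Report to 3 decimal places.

RD = 0.137

risk, obese participants = 68/400 = 0.17000
risk, non-obese participants = 2/60 = 0.03333
risk difference = 0.17000 − 0.03333 = 0.137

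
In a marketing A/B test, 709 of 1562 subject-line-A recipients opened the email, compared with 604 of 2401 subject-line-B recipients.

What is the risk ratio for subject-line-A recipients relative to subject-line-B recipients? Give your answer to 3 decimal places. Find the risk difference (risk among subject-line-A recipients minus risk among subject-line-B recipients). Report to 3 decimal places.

risk, subject-line-A recipients = 709/1562 = 0.4539
risk, subject-line-B recipients = 604/2401 = 0.2516
RR = 0.4539 / 0.2516 = 1.804
risk difference = 0.4539 − 0.2516 = 0.202

RR = 1.804; RD = 0.202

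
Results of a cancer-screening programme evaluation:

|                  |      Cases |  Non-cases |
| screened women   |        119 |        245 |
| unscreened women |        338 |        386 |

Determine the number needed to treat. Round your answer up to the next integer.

NNT: 8

risk, screened women = 119/364 = 0.326923
risk, unscreened women = 338/724 = 0.466851
absolute risk difference = 0.139928
1 / 0.139928 = 7.147 → round up → 8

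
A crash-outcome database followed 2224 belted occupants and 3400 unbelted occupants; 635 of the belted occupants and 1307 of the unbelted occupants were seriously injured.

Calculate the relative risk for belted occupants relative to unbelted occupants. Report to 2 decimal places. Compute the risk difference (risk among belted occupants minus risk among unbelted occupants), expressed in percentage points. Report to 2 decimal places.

RR = 0.74; RD = -9.89

risk, belted occupants = 635/2224 = 0.2855
risk, unbelted occupants = 1307/3400 = 0.3844
RR = 0.2855 / 0.3844 = 0.74
risk difference = 0.2855 − 0.3844 = -0.0989 → -9.89 percentage points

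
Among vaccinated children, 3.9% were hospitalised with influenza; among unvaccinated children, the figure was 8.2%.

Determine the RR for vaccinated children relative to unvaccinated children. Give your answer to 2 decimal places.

RR = 0.03900 / 0.08200 = 0.48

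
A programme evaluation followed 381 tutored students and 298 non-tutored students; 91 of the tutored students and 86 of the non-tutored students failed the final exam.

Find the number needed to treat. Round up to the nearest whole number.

NNT = 21

risk, tutored students = 91/381 = 0.238845
risk, non-tutored students = 86/298 = 0.288591
absolute risk difference = 0.049745
1 / 0.049745 = 20.103 → round up → 21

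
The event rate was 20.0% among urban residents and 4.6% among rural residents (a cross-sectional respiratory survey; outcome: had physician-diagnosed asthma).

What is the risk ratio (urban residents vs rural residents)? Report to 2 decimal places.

RR = 0.20000 / 0.04600 = 4.35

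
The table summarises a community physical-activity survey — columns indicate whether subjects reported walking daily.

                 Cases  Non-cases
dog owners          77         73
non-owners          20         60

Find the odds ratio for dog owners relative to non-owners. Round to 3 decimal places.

OR = (77 × 60) / (73 × 20) = 4620/1460 ≈ 3.164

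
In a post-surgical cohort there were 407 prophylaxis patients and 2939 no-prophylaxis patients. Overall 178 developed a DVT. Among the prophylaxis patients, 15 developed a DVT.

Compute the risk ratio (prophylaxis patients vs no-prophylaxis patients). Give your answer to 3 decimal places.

prophylaxis patients without the outcome: 407 − 15 = 392
no-prophylaxis patients with the outcome: 178 − 15 = 163
no-prophylaxis patients without the outcome: 2939 − 163 = 2776
risk, prophylaxis patients = 15/407 = 0.03686
risk, no-prophylaxis patients = 163/2939 = 0.05546
RR = 0.03686 / 0.05546 = 0.665

0.665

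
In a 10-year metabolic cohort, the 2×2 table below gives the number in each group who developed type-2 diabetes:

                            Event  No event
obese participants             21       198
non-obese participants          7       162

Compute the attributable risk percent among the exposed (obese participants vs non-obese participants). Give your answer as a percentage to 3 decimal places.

56.805%

risk, obese participants = 21/219 = 0.09589
risk, non-obese participants = 7/169 = 0.04142
AR% = (0.09589 − 0.04142) / 0.09589 = 0.5680 → 56.805%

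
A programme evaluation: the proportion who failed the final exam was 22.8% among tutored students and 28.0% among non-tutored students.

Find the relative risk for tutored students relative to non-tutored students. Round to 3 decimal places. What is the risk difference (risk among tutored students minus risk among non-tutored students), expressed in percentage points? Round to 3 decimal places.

RR = 0.814; RD = -5.200

RR = 0.2280 / 0.2800 = 0.814
risk difference = 0.2280 − 0.2800 = -0.0520 → -5.200 percentage points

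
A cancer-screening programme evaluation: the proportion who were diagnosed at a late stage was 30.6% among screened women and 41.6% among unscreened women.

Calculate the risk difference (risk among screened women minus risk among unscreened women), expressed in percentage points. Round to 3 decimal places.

risk difference = 0.3060 − 0.4160 = -0.1100 → -11.000 percentage points

RD = -11.000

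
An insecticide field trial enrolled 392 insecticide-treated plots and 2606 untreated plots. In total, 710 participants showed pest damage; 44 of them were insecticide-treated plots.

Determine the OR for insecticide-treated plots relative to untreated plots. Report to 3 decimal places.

insecticide-treated plots without the outcome: 392 − 44 = 348
untreated plots with the outcome: 710 − 44 = 666
untreated plots without the outcome: 2606 − 666 = 1940
OR = (44 × 1940) / (348 × 666) = 85360/231768 ≈ 0.368

OR: 0.368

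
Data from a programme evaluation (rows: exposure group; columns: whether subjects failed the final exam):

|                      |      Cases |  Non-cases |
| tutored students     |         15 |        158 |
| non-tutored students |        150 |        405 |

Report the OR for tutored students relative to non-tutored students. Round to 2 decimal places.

OR = (15 × 405) / (158 × 150) = 6075/23700 ≈ 0.26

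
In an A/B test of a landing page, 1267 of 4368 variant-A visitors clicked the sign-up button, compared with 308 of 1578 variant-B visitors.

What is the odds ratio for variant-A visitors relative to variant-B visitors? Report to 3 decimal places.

1.685

odds, variant-A visitors = 1267/3101 = 0.4086
odds, variant-B visitors = 308/1270 = 0.2425
OR = 0.4086 / 0.2425 = 1.685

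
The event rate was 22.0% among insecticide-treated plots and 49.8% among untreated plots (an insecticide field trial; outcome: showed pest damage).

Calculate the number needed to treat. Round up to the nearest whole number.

4

absolute risk difference = 0.278000
1 / 0.278000 = 3.597 → round up → 4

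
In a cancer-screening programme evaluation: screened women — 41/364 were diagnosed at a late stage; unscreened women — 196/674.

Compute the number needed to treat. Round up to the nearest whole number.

risk, screened women = 41/364 = 0.112637
risk, unscreened women = 196/674 = 0.290801
absolute risk difference = 0.178164
1 / 0.178164 = 5.613 → round up → 6

NNT ≈ 6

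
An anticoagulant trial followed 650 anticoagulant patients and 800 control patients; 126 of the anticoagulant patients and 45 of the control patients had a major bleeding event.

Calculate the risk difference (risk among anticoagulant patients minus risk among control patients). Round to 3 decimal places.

risk, anticoagulant patients = 126/650 = 0.1938
risk, control patients = 45/800 = 0.0563
risk difference = 0.1938 − 0.0563 = 0.138

RD: 0.138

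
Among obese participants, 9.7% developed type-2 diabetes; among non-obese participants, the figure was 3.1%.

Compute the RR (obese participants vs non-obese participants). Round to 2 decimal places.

RR = 0.09700 / 0.03100 = 3.13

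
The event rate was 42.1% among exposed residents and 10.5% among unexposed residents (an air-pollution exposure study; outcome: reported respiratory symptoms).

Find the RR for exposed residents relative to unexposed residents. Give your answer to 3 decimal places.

RR = 0.4210 / 0.1050 = 4.010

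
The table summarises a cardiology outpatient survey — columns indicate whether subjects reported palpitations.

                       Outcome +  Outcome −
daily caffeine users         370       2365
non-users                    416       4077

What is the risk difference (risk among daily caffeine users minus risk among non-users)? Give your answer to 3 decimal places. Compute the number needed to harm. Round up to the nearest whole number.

risk, daily caffeine users = 370/2735 = 0.1353
risk, non-users = 416/4493 = 0.0926
risk difference = 0.1353 − 0.0926 = 0.043
absolute risk difference = 0.042695
1 / 0.042695 = 23.422 → round up → 24

RD = 0.043; NNH = 24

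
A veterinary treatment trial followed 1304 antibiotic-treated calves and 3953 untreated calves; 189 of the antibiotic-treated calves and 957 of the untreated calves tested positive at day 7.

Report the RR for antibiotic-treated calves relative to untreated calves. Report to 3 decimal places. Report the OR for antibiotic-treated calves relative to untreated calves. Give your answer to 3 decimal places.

RR = 0.599; OR = 0.531

risk, antibiotic-treated calves = 189/1304 = 0.1449
risk, untreated calves = 957/3953 = 0.2421
RR = 0.1449 / 0.2421 = 0.599
odds, antibiotic-treated calves = 189/1115 = 0.1695
odds, untreated calves = 957/2996 = 0.3194
OR = 0.1695 / 0.3194 = 0.531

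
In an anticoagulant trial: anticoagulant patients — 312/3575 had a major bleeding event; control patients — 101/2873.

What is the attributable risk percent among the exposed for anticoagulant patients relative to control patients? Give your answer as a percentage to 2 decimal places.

risk, anticoagulant patients = 312/3575 = 0.08727
risk, control patients = 101/2873 = 0.03515
AR% = (0.08727 − 0.03515) / 0.08727 = 0.5972 → 59.72%

59.72%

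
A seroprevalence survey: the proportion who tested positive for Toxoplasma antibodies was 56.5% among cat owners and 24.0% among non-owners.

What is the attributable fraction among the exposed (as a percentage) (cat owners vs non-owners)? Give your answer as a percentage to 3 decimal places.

AR% = (0.5650 − 0.2400) / 0.5650 = 0.5752 → 57.522%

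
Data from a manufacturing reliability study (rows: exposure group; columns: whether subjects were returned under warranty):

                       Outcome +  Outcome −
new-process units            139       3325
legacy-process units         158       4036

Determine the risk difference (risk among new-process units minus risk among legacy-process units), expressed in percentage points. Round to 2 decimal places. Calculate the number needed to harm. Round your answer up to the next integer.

RD = 0.25; NNH = 408

risk, new-process units = 139/3464 = 0.04013
risk, legacy-process units = 158/4194 = 0.03767
risk difference = 0.04013 − 0.03767 = 0.00245 → 0.25 percentage points
absolute risk difference = 0.002454
1 / 0.002454 = 407.498 → round up → 408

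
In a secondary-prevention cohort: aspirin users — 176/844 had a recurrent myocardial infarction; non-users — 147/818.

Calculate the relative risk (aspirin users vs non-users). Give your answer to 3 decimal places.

risk, aspirin users = 176/844 = 0.2085
risk, non-users = 147/818 = 0.1797
RR = 0.2085 / 0.1797 = 1.160

1.160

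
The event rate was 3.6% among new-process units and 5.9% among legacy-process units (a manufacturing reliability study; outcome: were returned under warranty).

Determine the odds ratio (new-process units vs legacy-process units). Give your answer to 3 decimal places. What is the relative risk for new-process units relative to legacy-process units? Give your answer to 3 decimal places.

odds, new-process units = 0.03600/0.96400 = 0.03734
odds, legacy-process units = 0.05900/0.94100 = 0.06270
OR = 0.03734 / 0.06270 = 0.596
RR = 0.03600 / 0.05900 = 0.610

OR = 0.596; RR = 0.610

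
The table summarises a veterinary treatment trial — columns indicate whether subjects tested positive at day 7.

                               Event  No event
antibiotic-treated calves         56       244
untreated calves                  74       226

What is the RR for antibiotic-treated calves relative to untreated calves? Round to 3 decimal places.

risk, antibiotic-treated calves = 56/300 = 0.1867
risk, untreated calves = 74/300 = 0.2467
RR = 0.1867 / 0.2467 = 0.757

RR: 0.757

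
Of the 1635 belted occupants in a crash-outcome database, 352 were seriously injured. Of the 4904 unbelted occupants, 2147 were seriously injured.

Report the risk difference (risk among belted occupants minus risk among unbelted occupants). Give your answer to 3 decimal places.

risk, belted occupants = 352/1635 = 0.2153
risk, unbelted occupants = 2147/4904 = 0.4378
risk difference = 0.2153 − 0.4378 = -0.223

RD = -0.223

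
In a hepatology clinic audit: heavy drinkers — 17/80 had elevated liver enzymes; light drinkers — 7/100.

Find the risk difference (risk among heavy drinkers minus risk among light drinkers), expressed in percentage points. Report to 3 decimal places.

RD ≈ 14.250

risk, heavy drinkers = 17/80 = 0.2125
risk, light drinkers = 7/100 = 0.0700
risk difference = 0.2125 − 0.0700 = 0.1425 → 14.250 percentage points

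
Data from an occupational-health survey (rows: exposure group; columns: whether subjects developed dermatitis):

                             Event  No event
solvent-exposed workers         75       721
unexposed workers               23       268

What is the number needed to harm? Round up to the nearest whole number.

66

risk, solvent-exposed workers = 75/796 = 0.094221
risk, unexposed workers = 23/291 = 0.079038
absolute risk difference = 0.015183
1 / 0.015183 = 65.863 → round up → 66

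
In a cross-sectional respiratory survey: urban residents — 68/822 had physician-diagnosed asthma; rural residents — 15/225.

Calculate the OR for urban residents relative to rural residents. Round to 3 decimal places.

OR = (68 × 210) / (754 × 15) = 14280/11310 ≈ 1.263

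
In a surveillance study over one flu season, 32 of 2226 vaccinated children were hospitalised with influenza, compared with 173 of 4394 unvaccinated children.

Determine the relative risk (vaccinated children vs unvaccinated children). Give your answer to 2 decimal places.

RR: 0.37

risk, vaccinated children = 32/2226 = 0.01438
risk, unvaccinated children = 173/4394 = 0.03937
RR = 0.01438 / 0.03937 = 0.37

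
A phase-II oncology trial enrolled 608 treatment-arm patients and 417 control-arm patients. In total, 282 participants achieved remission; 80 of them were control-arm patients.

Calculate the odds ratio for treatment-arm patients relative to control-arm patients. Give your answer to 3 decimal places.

2.096

treatment-arm patients with the outcome: 282 − 80 = 202
treatment-arm patients without the outcome: 608 − 202 = 406
control-arm patients without the outcome: 417 − 80 = 337
odds, treatment-arm patients = 202/406 = 0.4975
odds, control-arm patients = 80/337 = 0.2374
OR = 0.4975 / 0.2374 = 2.096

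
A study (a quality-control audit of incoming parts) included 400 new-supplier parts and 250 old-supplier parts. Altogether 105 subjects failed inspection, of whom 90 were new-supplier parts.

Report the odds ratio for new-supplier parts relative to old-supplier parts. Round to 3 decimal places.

OR = 4.548

new-supplier parts without the outcome: 400 − 90 = 310
old-supplier parts with the outcome: 105 − 90 = 15
old-supplier parts without the outcome: 250 − 15 = 235
OR = (90 × 235) / (310 × 15) = 21150/4650 ≈ 4.548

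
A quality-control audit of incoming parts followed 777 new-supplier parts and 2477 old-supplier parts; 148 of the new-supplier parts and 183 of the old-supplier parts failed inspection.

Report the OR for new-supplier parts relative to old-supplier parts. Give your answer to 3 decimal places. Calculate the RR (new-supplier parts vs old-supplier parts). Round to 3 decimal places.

OR = (148 × 2294) / (629 × 183) = 339512/115107 ≈ 2.950
risk, new-supplier parts = 148/777 = 0.1905
risk, old-supplier parts = 183/2477 = 0.0739
RR = 0.1905 / 0.0739 = 2.578

OR = 2.950; RR = 2.578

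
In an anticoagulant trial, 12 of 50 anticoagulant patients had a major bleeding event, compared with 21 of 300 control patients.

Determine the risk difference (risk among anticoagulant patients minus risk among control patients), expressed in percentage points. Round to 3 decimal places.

RD = 17.000

risk, anticoagulant patients = 12/50 = 0.2400
risk, control patients = 21/300 = 0.0700
risk difference = 0.2400 − 0.0700 = 0.1700 → 17.000 percentage points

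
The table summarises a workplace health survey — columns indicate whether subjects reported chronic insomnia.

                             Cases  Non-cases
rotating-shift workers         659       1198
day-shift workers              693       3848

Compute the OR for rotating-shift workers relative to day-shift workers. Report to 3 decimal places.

OR: 3.054

odds, rotating-shift workers = 659/1198 = 0.5501
odds, day-shift workers = 693/3848 = 0.1801
OR = 0.5501 / 0.1801 = 3.054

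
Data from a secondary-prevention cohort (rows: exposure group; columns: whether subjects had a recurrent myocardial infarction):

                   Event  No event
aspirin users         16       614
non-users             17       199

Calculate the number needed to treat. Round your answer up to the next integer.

NNT ≈ 19

risk, aspirin users = 16/630 = 0.025397
risk, non-users = 17/216 = 0.078704
absolute risk difference = 0.053307
1 / 0.053307 = 18.759 → round up → 19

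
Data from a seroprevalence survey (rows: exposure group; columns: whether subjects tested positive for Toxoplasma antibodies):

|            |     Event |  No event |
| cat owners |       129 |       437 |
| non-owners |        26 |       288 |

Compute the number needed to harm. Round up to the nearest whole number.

risk, cat owners = 129/566 = 0.227915
risk, non-owners = 26/314 = 0.082803
absolute risk difference = 0.145113
1 / 0.145113 = 6.891 → round up → 7

7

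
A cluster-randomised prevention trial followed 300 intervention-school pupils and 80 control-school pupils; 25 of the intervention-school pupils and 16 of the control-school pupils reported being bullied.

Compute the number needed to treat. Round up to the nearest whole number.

risk, intervention-school pupils = 25/300 = 0.083333
risk, control-school pupils = 16/80 = 0.200000
absolute risk difference = 0.116667
1 / 0.116667 = 8.571 → round up → 9

NNT: 9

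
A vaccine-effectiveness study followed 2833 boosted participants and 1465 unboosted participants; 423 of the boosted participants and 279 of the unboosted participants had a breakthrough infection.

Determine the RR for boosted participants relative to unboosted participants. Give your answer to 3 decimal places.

0.784

risk, boosted participants = 423/2833 = 0.1493
risk, unboosted participants = 279/1465 = 0.1904
RR = 0.1493 / 0.1904 = 0.784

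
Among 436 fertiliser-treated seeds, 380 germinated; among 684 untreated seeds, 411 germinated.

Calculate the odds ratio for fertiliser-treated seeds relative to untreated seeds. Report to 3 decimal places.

OR ≈ 4.507

odds, fertiliser-treated seeds = 380/56 = 6.7857
odds, untreated seeds = 411/273 = 1.5055
OR = 6.7857 / 1.5055 = 4.507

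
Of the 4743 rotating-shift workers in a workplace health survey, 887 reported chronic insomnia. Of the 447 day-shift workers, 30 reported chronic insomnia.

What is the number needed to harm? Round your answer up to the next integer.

risk, rotating-shift workers = 887/4743 = 0.187012
risk, day-shift workers = 30/447 = 0.067114
absolute risk difference = 0.119898
1 / 0.119898 = 8.340 → round up → 9

NNH = 9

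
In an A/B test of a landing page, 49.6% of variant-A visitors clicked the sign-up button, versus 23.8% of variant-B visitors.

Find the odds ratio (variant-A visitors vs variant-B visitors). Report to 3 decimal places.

3.151

odds, variant-A visitors = 0.4960/0.5040 = 0.9841
odds, variant-B visitors = 0.2380/0.7620 = 0.3123
OR = 0.9841 / 0.3123 = 3.151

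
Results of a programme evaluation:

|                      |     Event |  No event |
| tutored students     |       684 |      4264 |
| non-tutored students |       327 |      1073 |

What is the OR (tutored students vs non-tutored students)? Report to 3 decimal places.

OR = (684 × 1073) / (4264 × 327) = 733932/1394328 ≈ 0.526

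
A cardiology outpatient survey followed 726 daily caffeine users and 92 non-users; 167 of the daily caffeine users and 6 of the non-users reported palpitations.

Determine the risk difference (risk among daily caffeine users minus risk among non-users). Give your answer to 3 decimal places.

0.165

risk, daily caffeine users = 167/726 = 0.2300
risk, non-users = 6/92 = 0.0652
risk difference = 0.2300 − 0.0652 = 0.165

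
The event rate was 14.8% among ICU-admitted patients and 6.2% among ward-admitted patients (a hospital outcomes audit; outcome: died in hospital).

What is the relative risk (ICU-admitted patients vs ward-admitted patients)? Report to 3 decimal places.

RR = 0.1480 / 0.0620 = 2.387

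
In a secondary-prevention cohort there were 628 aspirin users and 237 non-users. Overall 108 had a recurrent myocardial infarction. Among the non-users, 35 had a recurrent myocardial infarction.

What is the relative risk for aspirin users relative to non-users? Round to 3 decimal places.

aspirin users with the outcome: 108 − 35 = 73
aspirin users without the outcome: 628 − 73 = 555
non-users without the outcome: 237 − 35 = 202
risk, aspirin users = 73/628 = 0.1162
risk, non-users = 35/237 = 0.1477
RR = 0.1162 / 0.1477 = 0.787

RR = 0.787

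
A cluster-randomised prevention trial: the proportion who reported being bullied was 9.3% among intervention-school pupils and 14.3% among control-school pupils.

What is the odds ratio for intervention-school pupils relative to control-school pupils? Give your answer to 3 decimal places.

OR: 0.614

odds, intervention-school pupils = 0.0930/0.9070 = 0.1025
odds, control-school pupils = 0.1430/0.8570 = 0.1669
OR = 0.1025 / 0.1669 = 0.614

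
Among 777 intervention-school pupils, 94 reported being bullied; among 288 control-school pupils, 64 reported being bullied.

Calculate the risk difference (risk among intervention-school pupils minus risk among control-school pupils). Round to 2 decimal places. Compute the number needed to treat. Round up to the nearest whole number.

risk, intervention-school pupils = 94/777 = 0.1210
risk, control-school pupils = 64/288 = 0.2222
risk difference = 0.1210 − 0.2222 = -0.10
absolute risk difference = 0.101244
1 / 0.101244 = 9.877 → round up → 10

RD = -0.10; NNT = 10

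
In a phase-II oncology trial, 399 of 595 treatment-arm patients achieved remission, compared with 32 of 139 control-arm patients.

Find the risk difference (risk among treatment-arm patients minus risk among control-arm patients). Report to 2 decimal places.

risk, treatment-arm patients = 399/595 = 0.6706
risk, control-arm patients = 32/139 = 0.2302
risk difference = 0.6706 − 0.2302 = 0.44

RD ≈ 0.44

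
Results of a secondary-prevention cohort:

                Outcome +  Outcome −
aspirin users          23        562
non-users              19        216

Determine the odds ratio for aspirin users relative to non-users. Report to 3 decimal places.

OR = (23 × 216) / (562 × 19) = 4968/10678 ≈ 0.465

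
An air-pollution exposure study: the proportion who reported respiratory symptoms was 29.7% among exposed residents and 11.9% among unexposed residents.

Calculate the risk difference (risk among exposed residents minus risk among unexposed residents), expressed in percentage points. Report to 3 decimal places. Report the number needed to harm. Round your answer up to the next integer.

RD = 17.800; NNH = 6

risk difference = 0.2970 − 0.1190 = 0.1780 → 17.800 percentage points
absolute risk difference = 0.178000
1 / 0.178000 = 5.618 → round up → 6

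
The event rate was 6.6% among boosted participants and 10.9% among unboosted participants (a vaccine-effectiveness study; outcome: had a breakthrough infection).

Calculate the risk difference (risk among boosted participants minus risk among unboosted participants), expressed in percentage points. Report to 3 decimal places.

risk difference = 0.0660 − 0.1090 = -0.0430 → -4.300 percentage points

RD: -4.300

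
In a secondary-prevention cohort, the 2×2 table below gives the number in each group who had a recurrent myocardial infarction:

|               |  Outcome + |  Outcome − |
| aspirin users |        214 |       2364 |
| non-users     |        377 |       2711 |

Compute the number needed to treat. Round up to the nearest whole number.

risk, aspirin users = 214/2578 = 0.083010
risk, non-users = 377/3088 = 0.122085
absolute risk difference = 0.039075
1 / 0.039075 = 25.592 → round up → 26

NNT: 26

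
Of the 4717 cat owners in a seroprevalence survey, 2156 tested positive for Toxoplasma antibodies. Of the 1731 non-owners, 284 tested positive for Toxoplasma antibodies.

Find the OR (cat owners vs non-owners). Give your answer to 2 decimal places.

OR = (2156 × 1447) / (2561 × 284) = 3119732/727324 ≈ 4.29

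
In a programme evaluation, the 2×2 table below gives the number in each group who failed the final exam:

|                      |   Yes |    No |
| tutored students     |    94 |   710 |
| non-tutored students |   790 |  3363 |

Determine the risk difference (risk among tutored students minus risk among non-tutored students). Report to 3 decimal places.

-0.073

risk, tutored students = 94/804 = 0.1169
risk, non-tutored students = 790/4153 = 0.1902
risk difference = 0.1169 − 0.1902 = -0.073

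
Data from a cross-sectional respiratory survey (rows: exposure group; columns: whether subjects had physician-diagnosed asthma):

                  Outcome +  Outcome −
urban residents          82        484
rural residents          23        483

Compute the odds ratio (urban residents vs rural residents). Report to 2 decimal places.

OR = (82 × 483) / (484 × 23) = 39606/11132 ≈ 3.56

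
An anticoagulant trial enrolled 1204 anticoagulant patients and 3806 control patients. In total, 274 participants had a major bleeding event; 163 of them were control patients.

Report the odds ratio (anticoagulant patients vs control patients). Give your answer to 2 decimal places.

anticoagulant patients with the outcome: 274 − 163 = 111
anticoagulant patients without the outcome: 1204 − 111 = 1093
control patients without the outcome: 3806 − 163 = 3643
OR = (111 × 3643) / (1093 × 163) = 404373/178159 ≈ 2.27

2.27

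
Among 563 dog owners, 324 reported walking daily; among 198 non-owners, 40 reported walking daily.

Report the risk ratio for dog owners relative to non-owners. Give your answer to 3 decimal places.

2.849

risk, dog owners = 324/563 = 0.5755
risk, non-owners = 40/198 = 0.2020
RR = 0.5755 / 0.2020 = 2.849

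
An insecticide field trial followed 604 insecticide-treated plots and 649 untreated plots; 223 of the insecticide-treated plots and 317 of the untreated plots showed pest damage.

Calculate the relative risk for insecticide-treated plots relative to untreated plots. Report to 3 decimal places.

RR: 0.756

risk, insecticide-treated plots = 223/604 = 0.3692
risk, untreated plots = 317/649 = 0.4884
RR = 0.3692 / 0.4884 = 0.756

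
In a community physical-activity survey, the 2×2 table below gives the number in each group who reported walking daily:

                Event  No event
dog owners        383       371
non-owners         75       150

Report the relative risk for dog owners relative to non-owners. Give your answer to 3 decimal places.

1.524

risk, dog owners = 383/754 = 0.5080
risk, non-owners = 75/225 = 0.3333
RR = 0.5080 / 0.3333 = 1.524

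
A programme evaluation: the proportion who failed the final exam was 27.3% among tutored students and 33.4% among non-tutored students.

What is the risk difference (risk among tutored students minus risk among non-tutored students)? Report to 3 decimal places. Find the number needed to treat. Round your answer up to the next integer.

RD = -0.061; NNT = 17

risk difference = 0.2730 − 0.3340 = -0.061
absolute risk difference = 0.061000
1 / 0.061000 = 16.393 → round up → 17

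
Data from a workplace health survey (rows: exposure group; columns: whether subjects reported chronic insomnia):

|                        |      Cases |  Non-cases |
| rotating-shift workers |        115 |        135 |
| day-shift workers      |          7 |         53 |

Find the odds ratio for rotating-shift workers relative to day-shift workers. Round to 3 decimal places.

OR = (115 × 53) / (135 × 7) = 6095/945 ≈ 6.450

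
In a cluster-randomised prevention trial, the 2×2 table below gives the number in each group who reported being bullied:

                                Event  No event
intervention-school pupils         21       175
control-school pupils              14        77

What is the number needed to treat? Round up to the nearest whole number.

risk, intervention-school pupils = 21/196 = 0.107143
risk, control-school pupils = 14/91 = 0.153846
absolute risk difference = 0.046703
1 / 0.046703 = 21.412 → round up → 22

22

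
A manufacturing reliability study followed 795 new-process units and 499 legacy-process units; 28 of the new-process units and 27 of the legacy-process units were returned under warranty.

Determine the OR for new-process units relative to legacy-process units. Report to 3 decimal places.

OR = (28 × 472) / (767 × 27) = 13216/20709 ≈ 0.638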